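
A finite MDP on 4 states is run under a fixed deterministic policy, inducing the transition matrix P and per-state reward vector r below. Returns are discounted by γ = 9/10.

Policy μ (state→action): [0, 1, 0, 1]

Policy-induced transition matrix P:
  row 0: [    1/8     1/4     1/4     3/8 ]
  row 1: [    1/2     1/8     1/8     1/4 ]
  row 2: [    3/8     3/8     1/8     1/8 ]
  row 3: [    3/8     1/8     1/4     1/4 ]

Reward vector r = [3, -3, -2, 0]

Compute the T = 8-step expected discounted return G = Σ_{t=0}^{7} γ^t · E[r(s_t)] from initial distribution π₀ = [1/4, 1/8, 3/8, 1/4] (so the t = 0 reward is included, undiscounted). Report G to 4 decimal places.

G = -0.7779

t=0: π = [0.2500, 0.1250, 0.3750, 0.2500], E[r] = -0.3750, γ^t·E[r] = -0.375000, running G = -0.375000
t=1: π = [0.3281, 0.2500, 0.1875, 0.2344], E[r] = -0.1406, γ^t·E[r] = -0.126563, running G = -0.501563
t=2: π = [0.3242, 0.2129, 0.1953, 0.2676], E[r] = -0.0566, γ^t·E[r] = -0.045879, running G = -0.547441
t=3: π = [0.3206, 0.2144, 0.1990, 0.2661], E[r] = -0.0793, γ^t·E[r] = -0.057843, running G = -0.605284
t=4: π = [0.3217, 0.2148, 0.1983, 0.2652], E[r] = -0.0761, γ^t·E[r] = -0.049956, running G = -0.655241
t=5: π = [0.3214, 0.2148, 0.1984, 0.2654], E[r] = -0.0768, γ^t·E[r] = -0.045332, running G = -0.700573
t=6: π = [0.3215, 0.2148, 0.1984, 0.2654], E[r] = -0.0766, γ^t·E[r] = -0.040683, running G = -0.741256
t=7: π = [0.3215, 0.2148, 0.1984, 0.2654], E[r] = -0.0766, γ^t·E[r] = -0.036649, running G = -0.777905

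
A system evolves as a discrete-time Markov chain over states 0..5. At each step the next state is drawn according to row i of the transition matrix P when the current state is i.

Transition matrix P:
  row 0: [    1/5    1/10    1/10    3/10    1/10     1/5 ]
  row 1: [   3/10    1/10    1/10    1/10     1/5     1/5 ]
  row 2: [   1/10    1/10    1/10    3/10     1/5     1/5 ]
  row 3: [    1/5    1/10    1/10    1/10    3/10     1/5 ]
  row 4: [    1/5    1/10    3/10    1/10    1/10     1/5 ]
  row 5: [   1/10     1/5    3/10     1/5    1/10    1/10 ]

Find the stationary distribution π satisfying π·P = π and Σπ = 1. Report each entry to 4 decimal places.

Balance equations π_j = Σ_i π_i·P[i][j]:
  π_0 = 1/5·π_0 + 3/10·π_1 + 1/10·π_2 + 1/5·π_3 + 1/5·π_4 + 1/10·π_5
  π_1 = 1/10·π_0 + 1/10·π_1 + 1/10·π_2 + 1/10·π_3 + 1/10·π_4 + 1/5·π_5
  π_2 = 1/10·π_0 + 1/10·π_1 + 1/10·π_2 + 1/10·π_3 + 3/10·π_4 + 3/10·π_5
  π_3 = 3/10·π_0 + 1/10·π_1 + 3/10·π_2 + 1/10·π_3 + 1/10·π_4 + 1/5·π_5
  π_4 = 1/10·π_0 + 1/5·π_1 + 1/5·π_2 + 3/10·π_3 + 1/10·π_4 + 1/10·π_5
  normalize: π_0 + π_1 + π_2 + π_3 + π_4 + π_5 = 1
Solving the linear system gives exactly π = [1477/8360, 13/110, 709/4180, 1567/8360, 139/836, 2/11].

π = [0.1767, 0.1182, 0.1696, 0.1874, 0.1663, 0.1818]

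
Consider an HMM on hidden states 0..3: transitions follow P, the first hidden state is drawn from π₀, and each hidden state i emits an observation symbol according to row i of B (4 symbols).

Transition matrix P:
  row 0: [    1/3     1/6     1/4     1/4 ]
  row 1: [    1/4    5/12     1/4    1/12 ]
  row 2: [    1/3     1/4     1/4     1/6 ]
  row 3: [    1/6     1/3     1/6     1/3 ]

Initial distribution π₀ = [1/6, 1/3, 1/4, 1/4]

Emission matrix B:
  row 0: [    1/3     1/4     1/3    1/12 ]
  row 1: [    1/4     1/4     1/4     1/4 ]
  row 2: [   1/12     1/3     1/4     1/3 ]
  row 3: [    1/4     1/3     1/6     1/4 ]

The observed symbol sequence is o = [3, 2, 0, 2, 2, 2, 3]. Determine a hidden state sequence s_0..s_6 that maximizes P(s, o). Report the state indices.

path = [2, 0, 0, 0, 0, 0, 2]

t=0: δ = [1.389e-02, 8.333e-02, 8.333e-02, 6.250e-02]  (obs o_0=3)
t=1: δ = [9.259e-03, 8.681e-03, 5.208e-03, 3.472e-03]  ψ = [2, 1, 1, 3]  (obs o_1=2)
t=2: δ = [1.029e-03, 9.042e-04, 1.929e-04, 5.787e-04]  ψ = [0, 1, 0, 0]  (obs o_2=0)
t=3: δ = [1.143e-04, 9.419e-05, 6.430e-05, 4.287e-05]  ψ = [0, 1, 0, 0]  (obs o_3=2)
t=4: δ = [1.270e-05, 9.811e-06, 7.144e-06, 4.763e-06]  ψ = [0, 1, 0, 0]  (obs o_4=2)
t=5: δ = [1.411e-06, 1.022e-06, 7.938e-07, 5.292e-07]  ψ = [0, 1, 0, 0]  (obs o_5=2)
t=6: δ = [3.920e-08, 1.065e-07, 1.176e-07, 8.820e-08]  ψ = [0, 1, 0, 0]  (obs o_6=3)
backtrack: best end state = 2; path = [2, 0, 0, 0, 0, 0, 2]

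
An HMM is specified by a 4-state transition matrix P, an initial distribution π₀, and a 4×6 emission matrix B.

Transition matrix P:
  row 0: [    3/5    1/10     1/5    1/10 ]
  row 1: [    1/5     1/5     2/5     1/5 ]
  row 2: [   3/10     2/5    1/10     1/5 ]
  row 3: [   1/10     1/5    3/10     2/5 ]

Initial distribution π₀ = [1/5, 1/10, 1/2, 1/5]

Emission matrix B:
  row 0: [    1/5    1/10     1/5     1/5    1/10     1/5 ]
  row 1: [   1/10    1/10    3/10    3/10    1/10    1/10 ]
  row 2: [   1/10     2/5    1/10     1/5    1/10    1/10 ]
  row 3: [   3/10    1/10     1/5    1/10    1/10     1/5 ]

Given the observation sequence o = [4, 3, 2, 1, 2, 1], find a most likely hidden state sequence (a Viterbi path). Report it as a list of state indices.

path = [2, 1, 1, 2, 1, 2]

t=0: δ = [2.000e-02, 1.000e-02, 5.000e-02, 2.000e-02]  (obs o_0=4)
t=1: δ = [3.000e-03, 6.000e-03, 1.200e-03, 1.000e-03]  ψ = [2, 2, 3, 2]  (obs o_1=3)
t=2: δ = [3.600e-04, 3.600e-04, 2.400e-04, 2.400e-04]  ψ = [0, 1, 1, 1]  (obs o_2=2)
t=3: δ = [2.160e-05, 9.600e-06, 5.760e-05, 9.600e-06]  ψ = [0, 2, 1, 3]  (obs o_3=1)
t=4: δ = [3.456e-06, 6.912e-06, 5.760e-07, 2.304e-06]  ψ = [2, 2, 2, 2]  (obs o_4=2)
t=5: δ = [2.074e-07, 1.382e-07, 1.106e-06, 1.382e-07]  ψ = [0, 1, 1, 1]  (obs o_5=1)
backtrack: best end state = 2; path = [2, 1, 1, 2, 1, 2]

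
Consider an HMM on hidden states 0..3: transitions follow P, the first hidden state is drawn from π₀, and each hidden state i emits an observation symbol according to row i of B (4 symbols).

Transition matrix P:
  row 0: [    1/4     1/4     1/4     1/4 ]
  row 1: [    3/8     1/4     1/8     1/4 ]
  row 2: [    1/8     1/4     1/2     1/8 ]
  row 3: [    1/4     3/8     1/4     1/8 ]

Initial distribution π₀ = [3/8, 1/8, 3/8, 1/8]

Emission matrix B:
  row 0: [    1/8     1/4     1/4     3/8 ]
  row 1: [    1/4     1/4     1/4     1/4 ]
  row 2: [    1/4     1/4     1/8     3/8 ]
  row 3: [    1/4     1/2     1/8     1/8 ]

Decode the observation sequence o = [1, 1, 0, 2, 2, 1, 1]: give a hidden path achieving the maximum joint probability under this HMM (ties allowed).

path = [2, 2, 2, 1, 0, 3, 1]

t=0: δ = [9.375e-02, 3.125e-02, 9.375e-02, 6.250e-02]  (obs o_0=1)
t=1: δ = [5.859e-03, 5.859e-03, 1.172e-02, 1.172e-02]  ψ = [0, 0, 2, 0]  (obs o_1=1)
t=2: δ = [3.662e-04, 1.099e-03, 1.465e-03, 3.662e-04]  ψ = [3, 3, 2, 0]  (obs o_2=0)
t=3: δ = [1.030e-04, 9.155e-05, 9.155e-05, 3.433e-05]  ψ = [1, 2, 2, 1]  (obs o_3=2)
t=4: δ = [8.583e-06, 6.437e-06, 5.722e-06, 3.219e-06]  ψ = [1, 0, 2, 0]  (obs o_4=2)
t=5: δ = [6.035e-07, 5.364e-07, 7.153e-07, 1.073e-06]  ψ = [1, 0, 2, 0]  (obs o_5=1)
t=6: δ = [6.706e-08, 1.006e-07, 8.941e-08, 7.544e-08]  ψ = [3, 3, 2, 0]  (obs o_6=1)
backtrack: best end state = 1; path = [2, 2, 2, 1, 0, 3, 1]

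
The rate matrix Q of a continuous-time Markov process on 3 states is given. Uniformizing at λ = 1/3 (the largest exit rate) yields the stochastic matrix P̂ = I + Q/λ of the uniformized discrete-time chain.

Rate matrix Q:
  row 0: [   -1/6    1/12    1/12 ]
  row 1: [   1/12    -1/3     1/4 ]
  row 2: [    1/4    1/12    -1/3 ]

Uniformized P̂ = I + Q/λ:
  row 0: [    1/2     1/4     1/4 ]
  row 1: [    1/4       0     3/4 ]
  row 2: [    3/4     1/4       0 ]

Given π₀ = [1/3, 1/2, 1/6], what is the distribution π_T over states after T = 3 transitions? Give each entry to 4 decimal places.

π = [0.4948, 0.1953, 0.3099]

t=0: π = [0.3333, 0.5000, 0.1667]
t=1: π = [0.4167, 0.1250, 0.4583]
t=2: π = [0.5833, 0.2188, 0.1979]
t=3: π = [0.4948, 0.1953, 0.3099]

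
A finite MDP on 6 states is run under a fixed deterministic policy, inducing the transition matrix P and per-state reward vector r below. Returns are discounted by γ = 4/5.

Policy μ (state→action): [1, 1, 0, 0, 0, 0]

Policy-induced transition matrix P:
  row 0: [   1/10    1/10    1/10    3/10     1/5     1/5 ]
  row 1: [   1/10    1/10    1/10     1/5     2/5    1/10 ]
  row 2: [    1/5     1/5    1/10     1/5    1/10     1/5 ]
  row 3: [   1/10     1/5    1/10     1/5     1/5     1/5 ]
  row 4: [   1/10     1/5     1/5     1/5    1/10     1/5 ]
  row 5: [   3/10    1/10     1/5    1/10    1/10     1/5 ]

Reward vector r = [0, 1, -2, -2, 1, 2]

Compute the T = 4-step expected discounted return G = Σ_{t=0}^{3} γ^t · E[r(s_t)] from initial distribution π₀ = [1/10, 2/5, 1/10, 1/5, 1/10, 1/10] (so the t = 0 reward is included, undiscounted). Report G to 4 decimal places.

t=0: π = [0.1000, 0.4000, 0.1000, 0.2000, 0.1000, 0.1000], E[r] = 0.1000, γ^t·E[r] = 0.100000, running G = 0.100000
t=1: π = [0.1300, 0.1400, 0.1200, 0.2000, 0.2500, 0.1600], E[r] = 0.0700, γ^t·E[r] = 0.056000, running G = 0.156000
t=2: π = [0.1440, 0.1570, 0.1410, 0.1970, 0.1750, 0.1860], E[r] = 0.0280, γ^t·E[r] = 0.017920, running G = 0.173920
t=3: π = [0.1513, 0.1513, 0.1361, 0.1958, 0.1812, 0.1843], E[r] = 0.0373, γ^t·E[r] = 0.019098, running G = 0.193018

G = 0.1930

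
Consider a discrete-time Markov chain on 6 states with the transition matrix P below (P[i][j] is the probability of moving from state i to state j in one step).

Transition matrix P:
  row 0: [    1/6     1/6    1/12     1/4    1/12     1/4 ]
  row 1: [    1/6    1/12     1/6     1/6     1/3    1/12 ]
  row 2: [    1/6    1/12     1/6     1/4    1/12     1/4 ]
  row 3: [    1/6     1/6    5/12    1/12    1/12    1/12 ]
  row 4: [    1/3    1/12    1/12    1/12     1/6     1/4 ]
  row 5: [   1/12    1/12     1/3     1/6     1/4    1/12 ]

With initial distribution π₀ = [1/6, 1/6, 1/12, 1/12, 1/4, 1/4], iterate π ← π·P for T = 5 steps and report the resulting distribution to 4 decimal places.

t=0: π = [0.1667, 0.1667, 0.0833, 0.0833, 0.2500, 0.2500]
t=1: π = [0.1875, 0.1042, 0.1944, 0.1597, 0.1875, 0.1667]
t=2: π = [0.1840, 0.1123, 0.2031, 0.1696, 0.1528, 0.1782]
t=3: π = [0.1773, 0.1128, 0.2107, 0.1721, 0.1538, 0.1733]
t=4: π = [0.1779, 0.1124, 0.2110, 0.1718, 0.1532, 0.1736]
t=5: π = [0.1777, 0.1125, 0.2110, 0.1720, 0.1532, 0.1737]

π = [0.1777, 0.1125, 0.2110, 0.1720, 0.1532, 0.1737]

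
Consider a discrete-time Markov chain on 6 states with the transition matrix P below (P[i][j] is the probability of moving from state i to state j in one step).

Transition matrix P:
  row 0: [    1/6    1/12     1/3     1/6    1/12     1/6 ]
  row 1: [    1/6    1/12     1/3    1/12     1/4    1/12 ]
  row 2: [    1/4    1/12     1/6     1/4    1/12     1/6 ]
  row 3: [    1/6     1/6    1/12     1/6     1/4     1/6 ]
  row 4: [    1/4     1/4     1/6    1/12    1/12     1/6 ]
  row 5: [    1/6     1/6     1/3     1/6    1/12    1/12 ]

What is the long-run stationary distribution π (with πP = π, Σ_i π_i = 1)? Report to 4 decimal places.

Balance equations π_j = Σ_i π_i·P[i][j]:
  π_0 = 1/6·π_0 + 1/6·π_1 + 1/4·π_2 + 1/6·π_3 + 1/4·π_4 + 1/6·π_5
  π_1 = 1/12·π_0 + 1/12·π_1 + 1/12·π_2 + 1/6·π_3 + 1/4·π_4 + 1/6·π_5
  π_2 = 1/3·π_0 + 1/3·π_1 + 1/6·π_2 + 1/12·π_3 + 1/6·π_4 + 1/3·π_5
  π_3 = 1/6·π_0 + 1/12·π_1 + 1/4·π_2 + 1/6·π_3 + 1/12·π_4 + 1/6·π_5
  π_4 = 1/12·π_0 + 1/4·π_1 + 1/12·π_2 + 1/4·π_3 + 1/12·π_4 + 1/12·π_5
  normalize: π_0 + π_1 + π_2 + π_3 + π_4 + π_5 = 1
Solving the linear system gives exactly π = [15841/80406, 21077/160812, 74501/321624, 13187/80406, 42619/321624, 23119/160812].

π = [0.1970, 0.1311, 0.2316, 0.1640, 0.1325, 0.1438]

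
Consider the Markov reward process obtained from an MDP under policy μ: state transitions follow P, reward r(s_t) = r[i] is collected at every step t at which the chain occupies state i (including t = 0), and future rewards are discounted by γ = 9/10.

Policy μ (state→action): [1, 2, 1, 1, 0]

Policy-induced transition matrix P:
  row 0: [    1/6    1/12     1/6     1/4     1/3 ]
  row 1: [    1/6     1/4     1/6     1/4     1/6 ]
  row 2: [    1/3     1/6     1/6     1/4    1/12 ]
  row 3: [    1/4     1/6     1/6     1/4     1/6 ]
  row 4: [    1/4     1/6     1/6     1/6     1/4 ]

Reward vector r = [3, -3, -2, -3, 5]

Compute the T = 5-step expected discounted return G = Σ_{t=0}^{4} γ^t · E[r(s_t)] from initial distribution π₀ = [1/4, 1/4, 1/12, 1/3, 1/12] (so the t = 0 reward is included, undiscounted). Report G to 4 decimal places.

G = -0.1616

t=0: π = [0.2500, 0.2500, 0.0833, 0.3333, 0.0833], E[r] = -0.7500, γ^t·E[r] = -0.750000, running G = -0.750000
t=1: π = [0.2153, 0.1667, 0.1667, 0.2431, 0.2083], E[r] = 0.1250, γ^t·E[r] = 0.112500, running G = -0.637500
t=2: π = [0.2321, 0.1626, 0.1667, 0.2326, 0.2060], E[r] = 0.2072, γ^t·E[r] = 0.167813, running G = -0.469688
t=3: π = [0.2310, 0.1609, 0.1667, 0.2328, 0.2086], E[r] = 0.2216, γ^t·E[r] = 0.161578, running G = -0.308109
t=4: π = [0.2312, 0.1608, 0.1667, 0.2326, 0.2087], E[r] = 0.2234, γ^t·E[r] = 0.146549, running G = -0.161561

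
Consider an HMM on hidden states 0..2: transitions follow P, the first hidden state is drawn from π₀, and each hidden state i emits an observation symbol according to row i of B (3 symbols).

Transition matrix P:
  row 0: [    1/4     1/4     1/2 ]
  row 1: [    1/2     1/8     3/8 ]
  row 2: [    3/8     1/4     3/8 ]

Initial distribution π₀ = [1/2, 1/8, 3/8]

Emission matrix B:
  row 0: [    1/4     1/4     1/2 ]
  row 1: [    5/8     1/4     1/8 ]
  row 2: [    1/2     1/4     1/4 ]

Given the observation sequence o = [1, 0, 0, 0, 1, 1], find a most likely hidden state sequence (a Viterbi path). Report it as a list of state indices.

t=0: δ = [1.250e-01, 3.125e-02, 9.375e-02]  (obs o_0=1)
t=1: δ = [8.789e-03, 1.953e-02, 3.125e-02]  ψ = [2, 0, 0]  (obs o_1=0)
t=2: δ = [2.930e-03, 4.883e-03, 5.859e-03]  ψ = [2, 2, 2]  (obs o_2=0)
t=3: δ = [6.104e-04, 9.155e-04, 1.099e-03]  ψ = [1, 2, 2]  (obs o_3=0)
t=4: δ = [1.144e-04, 6.866e-05, 1.030e-04]  ψ = [1, 2, 2]  (obs o_4=1)
t=5: δ = [9.656e-06, 7.153e-06, 1.431e-05]  ψ = [2, 0, 0]  (obs o_5=1)
backtrack: best end state = 2; path = [0, 2, 2, 1, 0, 2]

path = [0, 2, 2, 1, 0, 2]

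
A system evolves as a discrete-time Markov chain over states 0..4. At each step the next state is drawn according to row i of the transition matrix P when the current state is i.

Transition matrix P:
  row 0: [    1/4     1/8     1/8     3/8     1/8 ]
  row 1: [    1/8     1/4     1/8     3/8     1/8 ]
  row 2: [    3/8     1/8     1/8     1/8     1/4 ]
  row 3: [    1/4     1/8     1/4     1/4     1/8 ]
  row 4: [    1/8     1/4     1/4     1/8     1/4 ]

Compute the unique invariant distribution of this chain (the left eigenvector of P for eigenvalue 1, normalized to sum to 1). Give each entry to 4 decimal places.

π = [0.2304, 0.1669, 0.1781, 0.2564, 0.1683]

Balance equations π_j = Σ_i π_i·P[i][j]:
  π_0 = 1/4·π_0 + 1/8·π_1 + 3/8·π_2 + 1/4·π_3 + 1/8·π_4
  π_1 = 1/8·π_0 + 1/4·π_1 + 1/8·π_2 + 1/8·π_3 + 1/4·π_4
  π_2 = 1/8·π_0 + 1/8·π_1 + 1/8·π_2 + 1/4·π_3 + 1/4·π_4
  π_3 = 3/8·π_0 + 3/8·π_1 + 1/8·π_2 + 1/4·π_3 + 1/8·π_4
  normalize: π_0 + π_1 + π_2 + π_3 + π_4 = 1
Solving the linear system gives exactly π = [824/3577, 597/3577, 13/73, 131/511, 86/511].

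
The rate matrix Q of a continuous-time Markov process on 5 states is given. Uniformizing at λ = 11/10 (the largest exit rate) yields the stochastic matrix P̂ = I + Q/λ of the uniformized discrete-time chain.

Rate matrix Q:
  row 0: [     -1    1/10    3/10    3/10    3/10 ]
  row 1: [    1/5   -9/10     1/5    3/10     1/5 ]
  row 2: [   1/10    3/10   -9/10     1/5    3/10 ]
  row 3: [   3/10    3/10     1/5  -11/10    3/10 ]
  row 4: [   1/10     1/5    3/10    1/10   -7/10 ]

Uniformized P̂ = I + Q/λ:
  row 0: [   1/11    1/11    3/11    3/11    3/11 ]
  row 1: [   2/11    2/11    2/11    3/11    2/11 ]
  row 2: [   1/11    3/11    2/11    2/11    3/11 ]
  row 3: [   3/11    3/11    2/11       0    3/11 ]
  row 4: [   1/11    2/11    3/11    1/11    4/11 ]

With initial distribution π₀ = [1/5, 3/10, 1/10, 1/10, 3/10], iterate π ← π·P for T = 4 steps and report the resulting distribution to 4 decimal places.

t=0: π = [0.2000, 0.3000, 0.1000, 0.1000, 0.3000]
t=1: π = [0.1364, 0.1818, 0.2273, 0.1818, 0.2727]
t=2: π = [0.1405, 0.2066, 0.2190, 0.1529, 0.2810]
t=3: π = [0.1375, 0.2029, 0.2201, 0.1600, 0.2795]
t=4: π = [0.1384, 0.2039, 0.2197, 0.1583, 0.2797]

π = [0.1384, 0.2039, 0.2197, 0.1583, 0.2797]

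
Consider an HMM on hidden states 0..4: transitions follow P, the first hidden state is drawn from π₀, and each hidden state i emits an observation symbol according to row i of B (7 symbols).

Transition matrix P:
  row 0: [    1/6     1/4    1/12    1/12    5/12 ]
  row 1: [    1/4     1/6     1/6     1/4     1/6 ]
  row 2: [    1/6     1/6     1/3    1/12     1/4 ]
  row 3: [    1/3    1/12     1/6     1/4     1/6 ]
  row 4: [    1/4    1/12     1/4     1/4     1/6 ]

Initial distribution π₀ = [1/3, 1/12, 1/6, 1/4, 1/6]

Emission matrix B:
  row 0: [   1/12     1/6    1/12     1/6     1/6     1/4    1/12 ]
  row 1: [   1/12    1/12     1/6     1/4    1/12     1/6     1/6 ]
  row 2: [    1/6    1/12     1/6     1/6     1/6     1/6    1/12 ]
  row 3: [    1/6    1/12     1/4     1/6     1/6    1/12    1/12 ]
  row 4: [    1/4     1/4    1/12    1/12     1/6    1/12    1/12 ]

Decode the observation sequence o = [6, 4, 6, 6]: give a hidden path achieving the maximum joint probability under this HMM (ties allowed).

t=0: δ = [2.778e-02, 1.389e-02, 1.389e-02, 2.083e-02, 1.389e-02]  (obs o_0=6)
t=1: δ = [1.157e-03, 5.787e-04, 7.716e-04, 8.681e-04, 1.929e-03]  ψ = [3, 0, 2, 3, 0]  (obs o_1=4)
t=2: δ = [4.019e-05, 4.823e-05, 4.019e-05, 4.019e-05, 4.019e-05]  ψ = [4, 0, 4, 4, 0]  (obs o_2=6)
t=3: δ = [1.116e-06, 1.674e-06, 1.116e-06, 1.005e-06, 1.395e-06]  ψ = [3, 0, 2, 1, 0]  (obs o_3=6)
backtrack: best end state = 1; path = [0, 4, 0, 1]

path = [0, 4, 0, 1]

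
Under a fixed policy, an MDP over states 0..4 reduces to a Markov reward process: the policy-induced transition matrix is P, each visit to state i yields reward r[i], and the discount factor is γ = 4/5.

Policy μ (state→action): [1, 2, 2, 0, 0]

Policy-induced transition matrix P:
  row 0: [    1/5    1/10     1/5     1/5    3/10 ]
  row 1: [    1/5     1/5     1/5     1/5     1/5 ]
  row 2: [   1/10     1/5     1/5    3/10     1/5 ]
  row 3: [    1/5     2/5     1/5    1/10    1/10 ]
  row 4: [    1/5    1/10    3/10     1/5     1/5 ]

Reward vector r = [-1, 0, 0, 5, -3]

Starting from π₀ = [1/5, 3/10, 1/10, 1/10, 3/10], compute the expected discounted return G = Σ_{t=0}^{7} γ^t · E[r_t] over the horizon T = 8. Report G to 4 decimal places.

G = 0.1085

t=0: π = [0.2000, 0.3000, 0.1000, 0.1000, 0.3000], E[r] = -0.6000, γ^t·E[r] = -0.600000, running G = -0.600000
t=1: π = [0.1900, 0.1700, 0.2300, 0.2000, 0.2100], E[r] = 0.1800, γ^t·E[r] = 0.144000, running G = -0.456000
t=2: π = [0.1770, 0.2000, 0.2210, 0.2030, 0.1990], E[r] = 0.2410, γ^t·E[r] = 0.154240, running G = -0.301760
t=3: π = [0.1779, 0.2030, 0.2199, 0.2018, 0.1974], E[r] = 0.2389, γ^t·E[r] = 0.122317, running G = -0.179443
t=4: π = [0.1780, 0.2028, 0.2197, 0.2018, 0.1976], E[r] = 0.2382, γ^t·E[r] = 0.097571, running G = -0.081872
t=5: π = [0.1780, 0.2028, 0.2198, 0.2018, 0.1976], E[r] = 0.2381, γ^t·E[r] = 0.078014, running G = -0.003859
t=6: π = [0.1780, 0.2028, 0.2198, 0.2018, 0.1976], E[r] = 0.2381, γ^t·E[r] = 0.062414, running G = 0.058555
t=7: π = [0.1780, 0.2028, 0.2198, 0.2018, 0.1976], E[r] = 0.2381, γ^t·E[r] = 0.049931, running G = 0.108486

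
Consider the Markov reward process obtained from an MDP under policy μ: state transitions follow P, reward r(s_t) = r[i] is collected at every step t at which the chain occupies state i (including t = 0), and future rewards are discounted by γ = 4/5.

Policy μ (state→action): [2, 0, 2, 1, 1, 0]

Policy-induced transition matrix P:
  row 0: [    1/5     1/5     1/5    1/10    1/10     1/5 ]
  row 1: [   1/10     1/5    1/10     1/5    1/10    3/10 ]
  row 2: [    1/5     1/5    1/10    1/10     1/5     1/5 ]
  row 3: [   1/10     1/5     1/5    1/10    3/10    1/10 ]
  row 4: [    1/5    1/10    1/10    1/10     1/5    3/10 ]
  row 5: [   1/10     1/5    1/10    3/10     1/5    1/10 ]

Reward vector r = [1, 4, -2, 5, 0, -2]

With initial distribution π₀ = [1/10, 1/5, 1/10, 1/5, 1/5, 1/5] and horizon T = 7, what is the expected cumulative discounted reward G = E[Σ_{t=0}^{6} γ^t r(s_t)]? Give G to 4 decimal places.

G = 4.2532

t=0: π = [0.1000, 0.2000, 0.1000, 0.2000, 0.2000, 0.2000], E[r] = 1.3000, γ^t·E[r] = 1.300000, running G = 1.300000
t=1: π = [0.1400, 0.1800, 0.1300, 0.1600, 0.1900, 0.2000], E[r] = 1.0000, γ^t·E[r] = 0.800000, running G = 2.100000
t=2: π = [0.1460, 0.1810, 0.1300, 0.1580, 0.1840, 0.2010], E[r] = 0.9980, γ^t·E[r] = 0.638720, running G = 2.738720
t=3: π = [0.1460, 0.1816, 0.1304, 0.1583, 0.1831, 0.2006], E[r] = 1.0019, γ^t·E[r] = 0.512973, running G = 3.251693
t=4: π = [0.1460, 0.1817, 0.1304, 0.1583, 0.1831, 0.2006], E[r] = 1.0021, γ^t·E[r] = 0.410456, running G = 3.662149
t=5: π = [0.1459, 0.1817, 0.1304, 0.1583, 0.1831, 0.2006], E[r] = 1.0021, γ^t·E[r] = 0.328373, running G = 3.990522
t=6: π = [0.1459, 0.1817, 0.1304, 0.1583, 0.1831, 0.2006], E[r] = 1.0021, γ^t·E[r] = 0.262703, running G = 4.253225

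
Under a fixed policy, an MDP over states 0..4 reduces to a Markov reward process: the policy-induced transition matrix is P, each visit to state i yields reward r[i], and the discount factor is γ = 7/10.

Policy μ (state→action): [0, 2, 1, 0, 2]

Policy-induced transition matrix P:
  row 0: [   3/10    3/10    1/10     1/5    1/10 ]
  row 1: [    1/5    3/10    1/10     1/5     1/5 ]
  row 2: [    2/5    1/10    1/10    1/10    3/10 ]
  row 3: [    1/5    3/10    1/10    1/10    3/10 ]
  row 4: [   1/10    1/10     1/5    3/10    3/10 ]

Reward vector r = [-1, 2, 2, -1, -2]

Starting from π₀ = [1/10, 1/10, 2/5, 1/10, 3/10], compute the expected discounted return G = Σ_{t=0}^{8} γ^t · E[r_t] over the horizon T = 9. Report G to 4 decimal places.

t=0: π = [0.1000, 0.1000, 0.4000, 0.1000, 0.3000], E[r] = 0.2000, γ^t·E[r] = 0.200000, running G = 0.200000
t=1: π = [0.2600, 0.1600, 0.1300, 0.1800, 0.2700], E[r] = -0.4000, γ^t·E[r] = -0.280000, running G = -0.080000
t=2: π = [0.2250, 0.2200, 0.1270, 0.1960, 0.2320], E[r] = -0.1910, γ^t·E[r] = -0.093590, running G = -0.173590
t=3: π = [0.2247, 0.2282, 0.1232, 0.1909, 0.2330], E[r] = -0.1788, γ^t·E[r] = -0.061328, running G = -0.234918
t=4: π = [0.2238, 0.2288, 0.1233, 0.1919, 0.2322], E[r] = -0.1761, γ^t·E[r] = -0.042272, running G = -0.277190
t=5: π = [0.2238, 0.2289, 0.1232, 0.1917, 0.2324], E[r] = -0.1760, γ^t·E[r] = -0.029583, running G = -0.306773
t=6: π = [0.2238, 0.2289, 0.1232, 0.1917, 0.2323], E[r] = -0.1760, γ^t·E[r] = -0.020705, running G = -0.327478
t=7: π = [0.2238, 0.2289, 0.1232, 0.1917, 0.2324], E[r] = -0.1760, γ^t·E[r] = -0.014494, running G = -0.341972
t=8: π = [0.2238, 0.2289, 0.1232, 0.1917, 0.2324], E[r] = -0.1760, γ^t·E[r] = -0.010146, running G = -0.352119

G = -0.3521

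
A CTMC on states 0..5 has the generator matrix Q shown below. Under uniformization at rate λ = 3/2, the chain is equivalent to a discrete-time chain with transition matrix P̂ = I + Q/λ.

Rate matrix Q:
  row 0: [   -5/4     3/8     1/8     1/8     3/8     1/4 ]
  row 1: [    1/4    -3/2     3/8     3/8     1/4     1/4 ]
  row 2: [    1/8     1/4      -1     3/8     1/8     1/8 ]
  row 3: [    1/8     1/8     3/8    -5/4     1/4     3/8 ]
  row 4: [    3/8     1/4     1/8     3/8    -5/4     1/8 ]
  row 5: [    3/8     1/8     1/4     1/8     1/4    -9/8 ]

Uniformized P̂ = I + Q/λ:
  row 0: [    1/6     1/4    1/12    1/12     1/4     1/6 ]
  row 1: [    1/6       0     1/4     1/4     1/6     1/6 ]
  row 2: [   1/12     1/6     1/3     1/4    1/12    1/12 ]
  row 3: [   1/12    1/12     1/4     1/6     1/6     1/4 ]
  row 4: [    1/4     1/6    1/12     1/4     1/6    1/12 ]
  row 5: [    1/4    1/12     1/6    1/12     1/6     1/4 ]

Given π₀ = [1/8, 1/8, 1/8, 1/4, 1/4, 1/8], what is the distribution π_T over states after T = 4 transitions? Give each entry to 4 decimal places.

π = [0.1626, 0.1298, 0.1982, 0.1803, 0.1638, 0.1653]

t=0: π = [0.1250, 0.1250, 0.1250, 0.2500, 0.2500, 0.1250]
t=1: π = [0.1667, 0.1250, 0.1875, 0.1875, 0.1667, 0.1667]
t=2: π = [0.1632, 0.1302, 0.1962, 0.1788, 0.1649, 0.1667]
t=3: π = [0.1630, 0.1298, 0.1978, 0.1801, 0.1639, 0.1654]
t=4: π = [0.1626, 0.1298, 0.1982, 0.1803, 0.1638, 0.1653]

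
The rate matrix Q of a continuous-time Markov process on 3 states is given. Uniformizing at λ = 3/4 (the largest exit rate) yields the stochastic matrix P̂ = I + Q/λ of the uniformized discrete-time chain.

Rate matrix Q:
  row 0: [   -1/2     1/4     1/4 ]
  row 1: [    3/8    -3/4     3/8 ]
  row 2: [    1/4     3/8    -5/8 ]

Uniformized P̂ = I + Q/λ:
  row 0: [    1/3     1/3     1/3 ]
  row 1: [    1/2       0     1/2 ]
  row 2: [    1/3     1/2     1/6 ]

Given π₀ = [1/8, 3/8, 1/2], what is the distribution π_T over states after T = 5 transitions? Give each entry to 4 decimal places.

π = [0.3817, 0.2912, 0.3271]

t=0: π = [0.1250, 0.3750, 0.5000]
t=1: π = [0.3958, 0.2917, 0.3125]
t=2: π = [0.3819, 0.2882, 0.3299]
t=3: π = [0.3814, 0.2922, 0.3264]
t=4: π = [0.3820, 0.2903, 0.3276]
t=5: π = [0.3817, 0.2912, 0.3271]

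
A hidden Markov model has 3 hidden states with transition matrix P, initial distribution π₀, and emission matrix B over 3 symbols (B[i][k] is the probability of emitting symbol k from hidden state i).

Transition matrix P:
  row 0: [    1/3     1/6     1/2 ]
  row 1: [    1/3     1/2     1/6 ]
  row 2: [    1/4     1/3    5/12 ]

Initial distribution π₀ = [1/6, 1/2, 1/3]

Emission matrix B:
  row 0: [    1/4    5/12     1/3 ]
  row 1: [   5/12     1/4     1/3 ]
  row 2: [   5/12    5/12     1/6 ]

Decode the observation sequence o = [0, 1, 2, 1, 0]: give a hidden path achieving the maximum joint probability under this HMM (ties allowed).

path = [1, 1, 1, 0, 2]

t=0: δ = [4.167e-02, 2.083e-01, 1.389e-01]  (obs o_0=0)
t=1: δ = [2.894e-02, 2.604e-02, 2.411e-02]  ψ = [1, 1, 2]  (obs o_1=1)
t=2: δ = [3.215e-03, 4.340e-03, 2.411e-03]  ψ = [0, 1, 0]  (obs o_2=2)
t=3: δ = [6.028e-04, 5.425e-04, 6.698e-04]  ψ = [1, 1, 0]  (obs o_3=1)
t=4: δ = [5.023e-05, 1.130e-04, 1.256e-04]  ψ = [0, 1, 0]  (obs o_4=0)
backtrack: best end state = 2; path = [1, 1, 1, 0, 2]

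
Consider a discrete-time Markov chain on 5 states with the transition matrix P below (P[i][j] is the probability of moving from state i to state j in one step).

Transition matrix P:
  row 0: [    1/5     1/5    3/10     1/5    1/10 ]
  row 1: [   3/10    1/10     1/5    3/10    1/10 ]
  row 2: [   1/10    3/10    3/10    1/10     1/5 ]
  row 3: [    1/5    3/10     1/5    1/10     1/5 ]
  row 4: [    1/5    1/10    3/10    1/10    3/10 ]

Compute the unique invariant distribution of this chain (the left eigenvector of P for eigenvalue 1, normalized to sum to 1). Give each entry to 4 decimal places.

Balance equations π_j = Σ_i π_i·P[i][j]:
  π_0 = 1/5·π_0 + 3/10·π_1 + 1/10·π_2 + 1/5·π_3 + 1/5·π_4
  π_1 = 1/5·π_0 + 1/10·π_1 + 3/10·π_2 + 3/10·π_3 + 1/10·π_4
  π_2 = 3/10·π_0 + 1/5·π_1 + 3/10·π_2 + 1/5·π_3 + 3/10·π_4
  π_3 = 1/5·π_0 + 3/10·π_1 + 1/10·π_2 + 1/10·π_3 + 1/10·π_4
  normalize: π_0 + π_1 + π_2 + π_3 + π_4 = 1
Solving the linear system gives exactly π = [941/4849, 990/4849, 1278/4849, 777/4849, 863/4849].

π = [0.1941, 0.2042, 0.2636, 0.1602, 0.1780]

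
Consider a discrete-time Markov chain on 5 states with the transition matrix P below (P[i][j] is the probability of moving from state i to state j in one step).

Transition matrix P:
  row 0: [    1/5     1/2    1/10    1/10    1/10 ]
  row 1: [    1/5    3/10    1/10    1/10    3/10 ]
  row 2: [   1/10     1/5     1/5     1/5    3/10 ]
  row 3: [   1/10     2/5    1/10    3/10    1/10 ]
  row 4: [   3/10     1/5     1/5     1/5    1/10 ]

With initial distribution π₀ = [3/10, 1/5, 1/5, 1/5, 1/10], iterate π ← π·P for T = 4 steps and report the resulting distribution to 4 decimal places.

π = [0.1892, 0.3223, 0.1323, 0.1654, 0.1908]

t=0: π = [0.3000, 0.2000, 0.2000, 0.2000, 0.1000]
t=1: π = [0.1700, 0.3500, 0.1300, 0.1700, 0.1800]
t=2: π = [0.1880, 0.3200, 0.1310, 0.1650, 0.1960]
t=3: π = [0.1900, 0.3214, 0.1327, 0.1657, 0.1902]
t=4: π = [0.1892, 0.3223, 0.1323, 0.1654, 0.1908]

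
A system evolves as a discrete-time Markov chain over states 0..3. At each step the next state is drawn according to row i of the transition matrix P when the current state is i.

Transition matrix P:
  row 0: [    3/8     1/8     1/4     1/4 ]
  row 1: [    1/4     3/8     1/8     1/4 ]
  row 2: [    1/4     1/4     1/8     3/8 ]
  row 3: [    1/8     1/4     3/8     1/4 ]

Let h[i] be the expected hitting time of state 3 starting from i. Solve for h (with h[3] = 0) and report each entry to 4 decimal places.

First-step conditioning: h[3] = 0; for i ≠ 3, h[i] = 1 + Σ_k P[i][k]·h[k].
  h[0] = 1 + 3/8·h[0] + 1/8·h[1] + 1/4·h[2]
  h[1] = 1 + 1/4·h[0] + 3/8·h[1] + 1/8·h[2]
  h[2] = 1 + 1/4·h[0] + 1/4·h[1] + 1/8·h[2]
Solving the 3×3 linear system over states ≠ 3 gives exactly h = [40/11, 448/121, 392/121, 0] (h[3] = 0 is the target).

h = [3.6364, 3.7025, 3.2397, 0.0000]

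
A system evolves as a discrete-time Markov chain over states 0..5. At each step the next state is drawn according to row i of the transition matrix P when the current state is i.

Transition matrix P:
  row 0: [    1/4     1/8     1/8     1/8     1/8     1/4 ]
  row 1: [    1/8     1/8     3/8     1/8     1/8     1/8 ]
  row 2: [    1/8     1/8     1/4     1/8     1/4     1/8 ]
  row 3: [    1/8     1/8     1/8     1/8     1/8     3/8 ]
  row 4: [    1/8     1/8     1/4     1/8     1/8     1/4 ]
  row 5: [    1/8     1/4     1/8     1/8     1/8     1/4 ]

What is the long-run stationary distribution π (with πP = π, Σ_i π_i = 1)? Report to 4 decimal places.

π = [0.1429, 0.1526, 0.2080, 0.1250, 0.1510, 0.2206]

Balance equations π_j = Σ_i π_i·P[i][j]:
  π_0 = 1/4·π_0 + 1/8·π_1 + 1/8·π_2 + 1/8·π_3 + 1/8·π_4 + 1/8·π_5
  π_1 = 1/8·π_0 + 1/8·π_1 + 1/8·π_2 + 1/8·π_3 + 1/8·π_4 + 1/4·π_5
  π_2 = 1/8·π_0 + 3/8·π_1 + 1/4·π_2 + 1/8·π_3 + 1/4·π_4 + 1/8·π_5
  π_3 = 1/8·π_0 + 1/8·π_1 + 1/8·π_2 + 1/8·π_3 + 1/8·π_4 + 1/8·π_5
  π_4 = 1/8·π_0 + 1/8·π_1 + 1/4·π_2 + 1/8·π_3 + 1/8·π_4 + 1/8·π_5
  normalize: π_0 + π_1 + π_2 + π_3 + π_4 + π_5 = 1
Solving the linear system gives exactly π = [1/7, 487/3192, 83/399, 1/8, 241/1596, 88/399].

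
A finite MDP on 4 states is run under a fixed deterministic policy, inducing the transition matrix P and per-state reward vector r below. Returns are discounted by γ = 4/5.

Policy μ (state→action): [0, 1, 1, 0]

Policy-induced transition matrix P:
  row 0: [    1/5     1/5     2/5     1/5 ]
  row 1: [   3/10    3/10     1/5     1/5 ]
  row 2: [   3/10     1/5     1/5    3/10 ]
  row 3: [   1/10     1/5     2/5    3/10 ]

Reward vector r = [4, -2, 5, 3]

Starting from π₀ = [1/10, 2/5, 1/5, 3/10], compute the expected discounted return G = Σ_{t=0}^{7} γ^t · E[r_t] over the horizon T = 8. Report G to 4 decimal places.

G = 9.9593

t=0: π = [0.1000, 0.4000, 0.2000, 0.3000], E[r] = 1.5000, γ^t·E[r] = 1.500000, running G = 1.500000
t=1: π = [0.2300, 0.2400, 0.2800, 0.2500], E[r] = 2.5900, γ^t·E[r] = 2.072000, running G = 3.572000
t=2: π = [0.2270, 0.2240, 0.2960, 0.2530], E[r] = 2.6990, γ^t·E[r] = 1.727360, running G = 5.299360
t=3: π = [0.2267, 0.2224, 0.2960, 0.2549], E[r] = 2.7067, γ^t·E[r] = 1.385830, running G = 6.685190
t=4: π = [0.2264, 0.2222, 0.2963, 0.2551], E[r] = 2.7078, γ^t·E[r] = 1.109111, running G = 7.794301
t=5: π = [0.2263, 0.2222, 0.2963, 0.2551], E[r] = 2.7078, γ^t·E[r] = 0.887293, running G = 8.681594
t=6: π = [0.2263, 0.2222, 0.2963, 0.2551], E[r] = 2.7078, γ^t·E[r] = 0.709839, running G = 9.391433
t=7: π = [0.2263, 0.2222, 0.2963, 0.2551], E[r] = 2.7078, γ^t·E[r] = 0.567871, running G = 9.959304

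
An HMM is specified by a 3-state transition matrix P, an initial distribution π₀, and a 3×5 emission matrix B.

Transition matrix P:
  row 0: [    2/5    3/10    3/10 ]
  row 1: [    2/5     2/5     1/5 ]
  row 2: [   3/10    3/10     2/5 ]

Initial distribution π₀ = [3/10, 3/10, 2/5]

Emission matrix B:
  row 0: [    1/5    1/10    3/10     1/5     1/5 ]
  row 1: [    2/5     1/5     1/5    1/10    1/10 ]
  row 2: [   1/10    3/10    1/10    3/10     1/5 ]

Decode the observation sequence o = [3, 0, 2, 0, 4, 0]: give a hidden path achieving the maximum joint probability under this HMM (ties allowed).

t=0: δ = [6.000e-02, 3.000e-02, 1.200e-01]  (obs o_0=3)
t=1: δ = [7.200e-03, 1.440e-02, 4.800e-03]  ψ = [2, 2, 2]  (obs o_1=0)
t=2: δ = [1.728e-03, 1.152e-03, 2.880e-04]  ψ = [1, 1, 1]  (obs o_2=2)
t=3: δ = [1.382e-04, 2.074e-04, 5.184e-05]  ψ = [0, 0, 0]  (obs o_3=0)
t=4: δ = [1.659e-05, 8.294e-06, 8.294e-06]  ψ = [1, 1, 0]  (obs o_4=4)
t=5: δ = [1.327e-06, 1.991e-06, 4.977e-07]  ψ = [0, 0, 0]  (obs o_5=0)
backtrack: best end state = 1; path = [2, 1, 0, 1, 0, 1]

path = [2, 1, 0, 1, 0, 1]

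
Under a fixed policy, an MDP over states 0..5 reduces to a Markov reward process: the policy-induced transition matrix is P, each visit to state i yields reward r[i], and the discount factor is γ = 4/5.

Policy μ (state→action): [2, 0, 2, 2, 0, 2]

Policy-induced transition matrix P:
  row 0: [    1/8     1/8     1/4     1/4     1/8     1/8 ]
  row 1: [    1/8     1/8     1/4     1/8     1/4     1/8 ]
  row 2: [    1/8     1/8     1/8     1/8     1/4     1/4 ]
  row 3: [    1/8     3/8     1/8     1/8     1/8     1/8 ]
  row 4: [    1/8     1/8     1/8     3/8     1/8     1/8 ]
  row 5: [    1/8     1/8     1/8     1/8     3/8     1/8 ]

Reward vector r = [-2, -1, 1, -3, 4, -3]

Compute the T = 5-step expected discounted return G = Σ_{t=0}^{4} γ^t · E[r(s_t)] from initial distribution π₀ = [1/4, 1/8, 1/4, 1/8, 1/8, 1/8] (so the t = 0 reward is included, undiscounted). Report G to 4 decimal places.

G = -1.7015

t=0: π = [0.2500, 0.1250, 0.2500, 0.1250, 0.1250, 0.1250], E[r] = -0.6250, γ^t·E[r] = -0.625000, running G = -0.625000
t=1: π = [0.1250, 0.1563, 0.1719, 0.1875, 0.2031, 0.1563], E[r] = -0.4531, γ^t·E[r] = -0.362500, running G = -0.987500
t=2: π = [0.1250, 0.1719, 0.1602, 0.1914, 0.2051, 0.1465], E[r] = -0.4551, γ^t·E[r] = -0.291250, running G = -1.278750
t=3: π = [0.1250, 0.1729, 0.1621, 0.1919, 0.2031, 0.1450], E[r] = -0.4590, γ^t·E[r] = -0.235000, running G = -1.513750
t=4: π = [0.1250, 0.1730, 0.1622, 0.1914, 0.2031, 0.1453], E[r] = -0.4583, γ^t·E[r] = -0.187700, running G = -1.701450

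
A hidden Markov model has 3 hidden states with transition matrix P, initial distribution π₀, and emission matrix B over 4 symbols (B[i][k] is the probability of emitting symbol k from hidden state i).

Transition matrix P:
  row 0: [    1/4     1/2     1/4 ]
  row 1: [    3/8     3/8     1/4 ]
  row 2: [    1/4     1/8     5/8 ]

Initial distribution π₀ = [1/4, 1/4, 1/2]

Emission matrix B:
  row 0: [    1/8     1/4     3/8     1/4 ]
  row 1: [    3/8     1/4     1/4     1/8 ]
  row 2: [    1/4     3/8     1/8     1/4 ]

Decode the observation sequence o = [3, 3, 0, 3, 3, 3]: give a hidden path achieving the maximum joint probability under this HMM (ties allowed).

path = [2, 2, 2, 2, 2, 2]

t=0: δ = [6.250e-02, 3.125e-02, 1.250e-01]  (obs o_0=3)
t=1: δ = [7.812e-03, 3.906e-03, 1.953e-02]  ψ = [2, 0, 2]  (obs o_1=3)
t=2: δ = [6.104e-04, 1.465e-03, 3.052e-03]  ψ = [2, 0, 2]  (obs o_2=0)
t=3: δ = [1.907e-04, 6.866e-05, 4.768e-04]  ψ = [2, 1, 2]  (obs o_3=3)
t=4: δ = [2.980e-05, 1.192e-05, 7.451e-05]  ψ = [2, 0, 2]  (obs o_4=3)
t=5: δ = [4.657e-06, 1.863e-06, 1.164e-05]  ψ = [2, 0, 2]  (obs o_5=3)
backtrack: best end state = 2; path = [2, 2, 2, 2, 2, 2]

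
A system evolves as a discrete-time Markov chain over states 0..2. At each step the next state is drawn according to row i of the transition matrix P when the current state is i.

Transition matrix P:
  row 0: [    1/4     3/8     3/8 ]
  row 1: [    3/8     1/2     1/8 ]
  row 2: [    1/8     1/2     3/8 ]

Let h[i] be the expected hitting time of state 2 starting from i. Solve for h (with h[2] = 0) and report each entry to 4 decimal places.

h = [3.7333, 4.8000, 0.0000]

First-step conditioning: h[2] = 0; for i ≠ 2, h[i] = 1 + Σ_k P[i][k]·h[k].
  h[0] = 1 + 1/4·h[0] + 3/8·h[1]
  h[1] = 1 + 3/8·h[0] + 1/2·h[1]
Solving the 2×2 linear system over states ≠ 2 gives exactly h = [56/15, 24/5, 0] (h[2] = 0 is the target).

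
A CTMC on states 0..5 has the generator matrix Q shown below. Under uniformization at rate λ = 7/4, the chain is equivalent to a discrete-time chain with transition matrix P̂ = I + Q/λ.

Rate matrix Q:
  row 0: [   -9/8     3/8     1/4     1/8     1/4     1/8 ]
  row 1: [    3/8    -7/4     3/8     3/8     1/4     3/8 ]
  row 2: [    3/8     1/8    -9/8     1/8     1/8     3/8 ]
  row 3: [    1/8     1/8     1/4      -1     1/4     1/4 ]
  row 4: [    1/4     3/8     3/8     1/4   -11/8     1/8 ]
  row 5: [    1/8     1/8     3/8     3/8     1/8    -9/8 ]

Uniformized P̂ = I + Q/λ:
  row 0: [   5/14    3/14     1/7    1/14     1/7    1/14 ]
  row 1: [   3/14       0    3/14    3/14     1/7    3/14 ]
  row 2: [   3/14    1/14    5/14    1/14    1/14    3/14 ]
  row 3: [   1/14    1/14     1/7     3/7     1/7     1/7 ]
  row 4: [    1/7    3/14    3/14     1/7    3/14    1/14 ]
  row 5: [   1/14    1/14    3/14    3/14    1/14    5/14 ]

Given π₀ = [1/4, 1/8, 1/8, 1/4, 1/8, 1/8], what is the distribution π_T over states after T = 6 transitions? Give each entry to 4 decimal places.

t=0: π = [0.2500, 0.1250, 0.1250, 0.2500, 0.1250, 0.1250]
t=1: π = [0.1875, 0.1161, 0.1964, 0.2054, 0.1339, 0.1607]
t=2: π = [0.1792, 0.1091, 0.2143, 0.1939, 0.1269, 0.1767]
t=3: π = [0.1779, 0.1074, 0.2182, 0.1906, 0.1240, 0.1819]
t=4: π = [0.1776, 0.1069, 0.2191, 0.1897, 0.1231, 0.1835]
t=5: π = [0.1776, 0.1068, 0.2194, 0.1895, 0.1229, 0.1840]
t=6: π = [0.1775, 0.1067, 0.2194, 0.1894, 0.1228, 0.1841]

π = [0.1775, 0.1067, 0.2194, 0.1894, 0.1228, 0.1841]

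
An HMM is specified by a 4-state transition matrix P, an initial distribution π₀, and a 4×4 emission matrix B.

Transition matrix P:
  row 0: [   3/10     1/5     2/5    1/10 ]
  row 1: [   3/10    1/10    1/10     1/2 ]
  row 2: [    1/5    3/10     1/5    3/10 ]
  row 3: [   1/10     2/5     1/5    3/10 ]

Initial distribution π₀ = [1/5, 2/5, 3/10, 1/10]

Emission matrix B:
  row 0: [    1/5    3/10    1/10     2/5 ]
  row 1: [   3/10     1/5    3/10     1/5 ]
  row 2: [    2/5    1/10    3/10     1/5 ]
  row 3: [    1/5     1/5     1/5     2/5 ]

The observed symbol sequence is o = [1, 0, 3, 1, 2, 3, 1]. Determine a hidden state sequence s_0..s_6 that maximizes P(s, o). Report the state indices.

path = [0, 2, 3, 3, 1, 3, 1]

t=0: δ = [6.000e-02, 8.000e-02, 3.000e-02, 2.000e-02]  (obs o_0=1)
t=1: δ = [4.800e-03, 3.600e-03, 9.600e-03, 8.000e-03]  ψ = [1, 0, 0, 1]  (obs o_1=0)
t=2: δ = [7.680e-04, 6.400e-04, 3.840e-04, 1.152e-03]  ψ = [2, 3, 0, 2]  (obs o_2=3)
t=3: δ = [6.912e-05, 9.216e-05, 3.072e-05, 6.912e-05]  ψ = [0, 3, 0, 3]  (obs o_3=1)
t=4: δ = [2.765e-06, 8.294e-06, 8.294e-06, 9.216e-06]  ψ = [1, 3, 0, 1]  (obs o_4=2)
t=5: δ = [9.953e-07, 7.373e-07, 3.686e-07, 1.659e-06]  ψ = [1, 3, 3, 1]  (obs o_5=3)
t=6: δ = [8.958e-08, 1.327e-07, 3.981e-08, 9.953e-08]  ψ = [0, 3, 0, 3]  (obs o_6=1)
backtrack: best end state = 1; path = [0, 2, 3, 3, 1, 3, 1]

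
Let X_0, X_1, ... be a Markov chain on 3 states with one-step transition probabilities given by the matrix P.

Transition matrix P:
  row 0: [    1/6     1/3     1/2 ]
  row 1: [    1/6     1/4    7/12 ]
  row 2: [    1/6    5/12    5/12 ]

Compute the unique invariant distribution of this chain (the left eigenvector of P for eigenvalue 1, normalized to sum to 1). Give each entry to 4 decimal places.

Balance equations π_j = Σ_i π_i·P[i][j]:
  π_0 = 1/6·π_0 + 1/6·π_1 + 1/6·π_2
  π_1 = 1/3·π_0 + 1/4·π_1 + 5/12·π_2
  normalize: π_0 + π_1 + π_2 = 1
Solving the linear system gives exactly π = [1/6, 29/84, 41/84].

π = [0.1667, 0.3452, 0.4881]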